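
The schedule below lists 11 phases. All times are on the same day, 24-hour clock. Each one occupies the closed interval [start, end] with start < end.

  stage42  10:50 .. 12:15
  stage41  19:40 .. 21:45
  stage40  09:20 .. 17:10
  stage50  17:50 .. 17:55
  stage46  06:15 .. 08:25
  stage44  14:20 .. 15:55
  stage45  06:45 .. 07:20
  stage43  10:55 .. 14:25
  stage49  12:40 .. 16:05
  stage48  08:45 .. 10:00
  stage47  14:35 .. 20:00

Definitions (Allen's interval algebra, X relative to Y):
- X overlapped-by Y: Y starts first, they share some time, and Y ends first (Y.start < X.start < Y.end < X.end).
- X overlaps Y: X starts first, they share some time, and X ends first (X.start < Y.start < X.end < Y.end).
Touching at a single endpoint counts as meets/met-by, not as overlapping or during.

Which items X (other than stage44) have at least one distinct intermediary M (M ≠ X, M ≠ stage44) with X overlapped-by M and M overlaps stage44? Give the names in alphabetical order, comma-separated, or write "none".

stage49

Target stage44 = [14:20, 15:55].
Intermediaries M with M overlaps stage44: stage43.
Via stage43 — items with X overlapped-by stage43: stage49.
Union: stage49.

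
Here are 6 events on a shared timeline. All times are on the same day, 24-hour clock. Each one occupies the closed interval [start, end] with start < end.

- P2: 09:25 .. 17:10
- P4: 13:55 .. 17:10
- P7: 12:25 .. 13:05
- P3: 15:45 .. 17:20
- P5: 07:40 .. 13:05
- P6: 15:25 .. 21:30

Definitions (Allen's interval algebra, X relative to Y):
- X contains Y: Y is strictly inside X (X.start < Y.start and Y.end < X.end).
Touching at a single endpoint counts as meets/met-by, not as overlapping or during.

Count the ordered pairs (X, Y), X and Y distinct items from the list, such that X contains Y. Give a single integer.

2

Checking all 30 ordered pairs for relation 'contains'; matching pairs in alphabetical order:
(P2, P7): P2 contains P7 ✓
(P6, P3): P6 contains P3 ✓
Count: 2.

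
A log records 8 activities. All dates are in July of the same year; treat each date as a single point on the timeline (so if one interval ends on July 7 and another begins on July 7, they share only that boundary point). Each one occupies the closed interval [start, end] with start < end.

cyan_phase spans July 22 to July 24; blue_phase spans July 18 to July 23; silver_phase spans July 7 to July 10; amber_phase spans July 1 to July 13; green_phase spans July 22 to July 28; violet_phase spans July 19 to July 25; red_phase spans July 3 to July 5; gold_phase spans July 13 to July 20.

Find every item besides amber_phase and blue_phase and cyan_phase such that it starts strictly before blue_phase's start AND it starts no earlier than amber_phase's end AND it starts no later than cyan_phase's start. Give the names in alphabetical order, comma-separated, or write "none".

gold_phase

Conditions: its start is strictly before blue_phase's start (X.start < July 18) AND its start is no earlier than amber_phase's end (X.start >= July 13) AND its start is no later than cyan_phase's start (X.start <= July 22).
gold_phase: start July 13 < July 18? ✓; start July 13 >= July 13? ✓; start July 13 <= July 22? ✓ → yes.
green_phase: start July 22 < July 18? ✗; start July 22 >= July 13? ✓; start July 22 <= July 22? ✓ → no.
red_phase: start July 3 < July 18? ✓; start July 3 >= July 13? ✗; start July 3 <= July 22? ✓ → no.
silver_phase: start July 7 < July 18? ✓; start July 7 >= July 13? ✗; start July 7 <= July 22? ✓ → no.
violet_phase: start July 19 < July 18? ✗; start July 19 >= July 13? ✓; start July 19 <= July 22? ✓ → no.
Result: gold_phase.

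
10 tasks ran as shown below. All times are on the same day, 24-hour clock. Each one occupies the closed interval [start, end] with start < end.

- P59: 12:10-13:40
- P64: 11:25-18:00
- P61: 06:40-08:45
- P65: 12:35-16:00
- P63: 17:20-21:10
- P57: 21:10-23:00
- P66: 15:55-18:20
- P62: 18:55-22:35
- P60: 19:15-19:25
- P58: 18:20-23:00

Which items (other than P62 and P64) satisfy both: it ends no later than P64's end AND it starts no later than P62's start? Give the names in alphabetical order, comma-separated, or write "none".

P59, P61, P65

Conditions: its end is no later than P64's end (X.end <= 18:00) AND its start is no later than P62's start (X.start <= 18:55).
P57: end 23:00 <= 18:00? ✗; start 21:10 <= 18:55? ✗ → no.
P58: end 23:00 <= 18:00? ✗; start 18:20 <= 18:55? ✓ → no.
P59: end 13:40 <= 18:00? ✓; start 12:10 <= 18:55? ✓ → yes.
P60: end 19:25 <= 18:00? ✗; start 19:15 <= 18:55? ✗ → no.
P61: end 08:45 <= 18:00? ✓; start 06:40 <= 18:55? ✓ → yes.
P63: end 21:10 <= 18:00? ✗; start 17:20 <= 18:55? ✓ → no.
P65: end 16:00 <= 18:00? ✓; start 12:35 <= 18:55? ✓ → yes.
P66: end 18:20 <= 18:00? ✗; start 15:55 <= 18:55? ✓ → no.
Result: P59, P61, P65.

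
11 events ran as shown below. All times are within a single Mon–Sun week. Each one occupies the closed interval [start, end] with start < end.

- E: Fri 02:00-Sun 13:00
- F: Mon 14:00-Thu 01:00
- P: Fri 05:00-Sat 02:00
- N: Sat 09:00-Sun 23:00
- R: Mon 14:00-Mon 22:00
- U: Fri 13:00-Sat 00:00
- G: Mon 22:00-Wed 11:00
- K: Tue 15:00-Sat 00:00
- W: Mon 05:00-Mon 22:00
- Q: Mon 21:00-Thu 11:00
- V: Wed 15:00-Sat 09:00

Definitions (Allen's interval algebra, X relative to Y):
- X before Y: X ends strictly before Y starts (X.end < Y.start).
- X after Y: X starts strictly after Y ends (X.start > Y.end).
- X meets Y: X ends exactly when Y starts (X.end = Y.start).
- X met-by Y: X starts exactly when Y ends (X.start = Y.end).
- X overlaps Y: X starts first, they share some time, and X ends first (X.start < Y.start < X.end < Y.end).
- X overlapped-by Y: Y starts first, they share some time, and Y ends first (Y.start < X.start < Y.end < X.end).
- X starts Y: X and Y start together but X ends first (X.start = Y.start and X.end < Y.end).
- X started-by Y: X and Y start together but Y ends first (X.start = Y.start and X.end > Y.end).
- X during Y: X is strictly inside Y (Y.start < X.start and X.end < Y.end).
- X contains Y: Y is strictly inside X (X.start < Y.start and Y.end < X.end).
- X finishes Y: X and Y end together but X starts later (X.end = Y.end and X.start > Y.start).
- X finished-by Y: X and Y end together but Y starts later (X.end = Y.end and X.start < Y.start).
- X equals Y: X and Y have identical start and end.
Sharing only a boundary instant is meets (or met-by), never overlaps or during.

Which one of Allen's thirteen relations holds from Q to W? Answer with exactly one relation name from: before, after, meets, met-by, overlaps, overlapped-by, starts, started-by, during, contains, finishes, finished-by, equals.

overlapped-by

Q = [Mon 21:00, Thu 11:00]; W = [Mon 05:00, Mon 22:00].
Compare endpoints: Q.start > W.start, Q.start < W.end, Q.end > W.start, Q.end > W.end.
That pattern is 'overlapped-by'.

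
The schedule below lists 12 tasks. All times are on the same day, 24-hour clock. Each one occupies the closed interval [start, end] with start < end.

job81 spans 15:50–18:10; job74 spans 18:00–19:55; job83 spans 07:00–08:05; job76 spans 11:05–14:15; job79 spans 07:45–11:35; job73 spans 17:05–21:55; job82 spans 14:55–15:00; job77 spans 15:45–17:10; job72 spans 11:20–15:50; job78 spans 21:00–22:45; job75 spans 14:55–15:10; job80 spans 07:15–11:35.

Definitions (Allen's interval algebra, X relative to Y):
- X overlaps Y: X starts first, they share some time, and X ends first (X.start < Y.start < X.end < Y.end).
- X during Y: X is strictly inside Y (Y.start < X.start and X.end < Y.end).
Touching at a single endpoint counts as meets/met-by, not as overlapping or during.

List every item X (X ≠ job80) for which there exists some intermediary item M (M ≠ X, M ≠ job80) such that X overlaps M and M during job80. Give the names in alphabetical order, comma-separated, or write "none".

Target job80 = [07:15, 11:35].
Intermediaries M with M during job80: none.
Union: none.

none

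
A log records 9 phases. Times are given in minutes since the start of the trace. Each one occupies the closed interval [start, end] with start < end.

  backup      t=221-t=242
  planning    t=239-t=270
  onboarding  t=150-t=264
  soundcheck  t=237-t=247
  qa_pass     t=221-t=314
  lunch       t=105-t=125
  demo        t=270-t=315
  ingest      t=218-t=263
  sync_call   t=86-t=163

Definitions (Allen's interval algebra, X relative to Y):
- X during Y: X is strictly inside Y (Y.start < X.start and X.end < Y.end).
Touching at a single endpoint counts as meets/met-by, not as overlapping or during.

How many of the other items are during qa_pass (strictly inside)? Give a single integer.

2

Target qa_pass = [t=221, t=314].
backup [t=221, t=242] → starts → no.
demo [t=270, t=315] → overlapped-by → no.
ingest [t=218, t=263] → overlaps → no.
lunch [t=105, t=125] → before → no.
onboarding [t=150, t=264] → overlaps → no.
planning [t=239, t=270] → during → counts.
soundcheck [t=237, t=247] → during → counts.
sync_call [t=86, t=163] → before → no.
Total: 2.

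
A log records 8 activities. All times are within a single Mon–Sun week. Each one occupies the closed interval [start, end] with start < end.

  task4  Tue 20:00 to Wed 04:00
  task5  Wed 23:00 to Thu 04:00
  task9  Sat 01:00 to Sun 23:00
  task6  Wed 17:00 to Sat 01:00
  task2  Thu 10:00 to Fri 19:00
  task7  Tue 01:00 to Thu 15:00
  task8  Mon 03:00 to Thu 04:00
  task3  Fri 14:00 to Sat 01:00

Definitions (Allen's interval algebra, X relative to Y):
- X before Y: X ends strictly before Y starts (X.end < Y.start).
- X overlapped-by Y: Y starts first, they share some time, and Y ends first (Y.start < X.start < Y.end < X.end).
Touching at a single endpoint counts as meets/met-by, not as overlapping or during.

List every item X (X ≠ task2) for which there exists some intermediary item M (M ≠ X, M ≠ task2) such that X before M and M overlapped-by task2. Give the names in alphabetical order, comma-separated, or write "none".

task4, task5, task7, task8

Target task2 = [Thu 10:00, Fri 19:00].
Intermediaries M with M overlapped-by task2: task3.
Via task3 — items with X before task3: task4, task5, task7, task8.
Union: task4, task5, task7, task8.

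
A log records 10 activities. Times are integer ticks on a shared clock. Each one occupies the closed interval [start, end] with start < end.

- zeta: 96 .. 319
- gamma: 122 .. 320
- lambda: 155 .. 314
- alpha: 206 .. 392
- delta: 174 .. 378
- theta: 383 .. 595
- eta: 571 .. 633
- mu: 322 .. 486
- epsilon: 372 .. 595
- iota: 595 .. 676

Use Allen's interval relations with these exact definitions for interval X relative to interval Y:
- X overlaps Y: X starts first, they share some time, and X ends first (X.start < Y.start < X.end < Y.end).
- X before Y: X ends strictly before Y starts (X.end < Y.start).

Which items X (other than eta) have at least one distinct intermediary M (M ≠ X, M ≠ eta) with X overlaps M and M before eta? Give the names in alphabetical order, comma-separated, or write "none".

Target eta = [571, 633].
Intermediaries M with M before eta: alpha, delta, gamma, lambda, mu, zeta.
Via alpha — items with X overlaps alpha: delta, gamma, lambda, zeta.
Via delta — items with X overlaps delta: gamma, lambda, zeta.
Via gamma — items with X overlaps gamma: zeta.
Via lambda — items with X overlaps lambda: none.
Via mu — items with X overlaps mu: alpha, delta.
Via zeta — items with X overlaps zeta: none.
Union: alpha, delta, gamma, lambda, zeta.

alpha, delta, gamma, lambda, zeta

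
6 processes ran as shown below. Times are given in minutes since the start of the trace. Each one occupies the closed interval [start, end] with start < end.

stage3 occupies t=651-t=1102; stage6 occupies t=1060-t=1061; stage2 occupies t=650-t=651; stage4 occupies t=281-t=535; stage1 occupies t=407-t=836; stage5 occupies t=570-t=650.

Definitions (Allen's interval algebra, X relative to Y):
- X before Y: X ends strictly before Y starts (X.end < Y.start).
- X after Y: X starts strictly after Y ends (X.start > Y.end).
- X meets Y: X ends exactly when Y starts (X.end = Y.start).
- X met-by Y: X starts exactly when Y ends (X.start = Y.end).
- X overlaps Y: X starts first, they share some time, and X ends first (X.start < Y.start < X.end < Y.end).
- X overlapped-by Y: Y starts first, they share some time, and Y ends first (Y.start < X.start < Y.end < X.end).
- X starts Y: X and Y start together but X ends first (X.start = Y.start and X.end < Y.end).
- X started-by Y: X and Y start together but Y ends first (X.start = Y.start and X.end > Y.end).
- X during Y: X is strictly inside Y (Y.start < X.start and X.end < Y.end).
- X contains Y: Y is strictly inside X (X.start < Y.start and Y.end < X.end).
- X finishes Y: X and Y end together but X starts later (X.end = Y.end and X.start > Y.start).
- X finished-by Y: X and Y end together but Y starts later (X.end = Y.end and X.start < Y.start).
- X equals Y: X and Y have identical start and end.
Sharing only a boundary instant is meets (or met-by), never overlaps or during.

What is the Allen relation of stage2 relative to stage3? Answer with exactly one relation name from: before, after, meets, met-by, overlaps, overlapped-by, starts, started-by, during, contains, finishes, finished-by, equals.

meets

stage2 = [t=650, t=651]; stage3 = [t=651, t=1102].
Compare endpoints: stage2.start < stage3.start, stage2.start < stage3.end, stage2.end = stage3.start, stage2.end < stage3.end.
That pattern is 'meets'.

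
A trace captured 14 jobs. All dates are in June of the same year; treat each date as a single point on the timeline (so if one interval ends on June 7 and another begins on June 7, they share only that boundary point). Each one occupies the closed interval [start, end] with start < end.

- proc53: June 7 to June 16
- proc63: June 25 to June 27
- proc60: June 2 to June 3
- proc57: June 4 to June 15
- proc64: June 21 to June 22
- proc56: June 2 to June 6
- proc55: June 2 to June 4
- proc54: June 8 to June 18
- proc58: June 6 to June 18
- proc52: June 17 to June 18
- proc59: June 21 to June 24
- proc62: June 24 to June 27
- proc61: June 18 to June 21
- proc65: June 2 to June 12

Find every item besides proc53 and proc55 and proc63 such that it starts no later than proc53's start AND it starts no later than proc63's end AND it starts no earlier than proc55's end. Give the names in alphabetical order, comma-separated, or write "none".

Conditions: its start is no later than proc53's start (X.start <= June 7) AND its start is no later than proc63's end (X.start <= June 27) AND its start is no earlier than proc55's end (X.start >= June 4).
proc52: start June 17 <= June 7? ✗; start June 17 <= June 27? ✓; start June 17 >= June 4? ✓ → no.
proc54: start June 8 <= June 7? ✗; start June 8 <= June 27? ✓; start June 8 >= June 4? ✓ → no.
proc56: start June 2 <= June 7? ✓; start June 2 <= June 27? ✓; start June 2 >= June 4? ✗ → no.
proc57: start June 4 <= June 7? ✓; start June 4 <= June 27? ✓; start June 4 >= June 4? ✓ → yes.
proc58: start June 6 <= June 7? ✓; start June 6 <= June 27? ✓; start June 6 >= June 4? ✓ → yes.
proc59: start June 21 <= June 7? ✗; start June 21 <= June 27? ✓; start June 21 >= June 4? ✓ → no.
proc60: start June 2 <= June 7? ✓; start June 2 <= June 27? ✓; start June 2 >= June 4? ✗ → no.
proc61: start June 18 <= June 7? ✗; start June 18 <= June 27? ✓; start June 18 >= June 4? ✓ → no.
proc62: start June 24 <= June 7? ✗; start June 24 <= June 27? ✓; start June 24 >= June 4? ✓ → no.
proc64: start June 21 <= June 7? ✗; start June 21 <= June 27? ✓; start June 21 >= June 4? ✓ → no.
proc65: start June 2 <= June 7? ✓; start June 2 <= June 27? ✓; start June 2 >= June 4? ✗ → no.
Result: proc57, proc58.

proc57, proc58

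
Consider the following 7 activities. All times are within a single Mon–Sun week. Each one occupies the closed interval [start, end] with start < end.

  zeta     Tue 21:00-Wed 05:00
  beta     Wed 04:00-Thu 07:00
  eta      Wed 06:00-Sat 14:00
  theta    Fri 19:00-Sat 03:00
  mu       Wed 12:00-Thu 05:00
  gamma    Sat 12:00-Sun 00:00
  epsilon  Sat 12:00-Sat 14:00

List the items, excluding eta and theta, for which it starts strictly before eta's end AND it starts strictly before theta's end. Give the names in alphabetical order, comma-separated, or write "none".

Conditions: its start is strictly before eta's end (X.start < Sat 14:00) AND its start is strictly before theta's end (X.start < Sat 03:00).
beta: start Wed 04:00 < Sat 14:00? ✓; start Wed 04:00 < Sat 03:00? ✓ → yes.
epsilon: start Sat 12:00 < Sat 14:00? ✓; start Sat 12:00 < Sat 03:00? ✗ → no.
gamma: start Sat 12:00 < Sat 14:00? ✓; start Sat 12:00 < Sat 03:00? ✗ → no.
mu: start Wed 12:00 < Sat 14:00? ✓; start Wed 12:00 < Sat 03:00? ✓ → yes.
zeta: start Tue 21:00 < Sat 14:00? ✓; start Tue 21:00 < Sat 03:00? ✓ → yes.
Result: beta, mu, zeta.

beta, mu, zeta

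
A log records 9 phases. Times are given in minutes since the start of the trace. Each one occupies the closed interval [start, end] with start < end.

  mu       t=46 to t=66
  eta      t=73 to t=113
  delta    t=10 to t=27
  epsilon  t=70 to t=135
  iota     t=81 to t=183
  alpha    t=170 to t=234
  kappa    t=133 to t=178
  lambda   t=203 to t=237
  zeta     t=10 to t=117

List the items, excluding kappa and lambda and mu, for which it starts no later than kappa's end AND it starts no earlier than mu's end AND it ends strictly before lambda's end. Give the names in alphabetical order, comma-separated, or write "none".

Conditions: its start is no later than kappa's end (X.start <= t=178) AND its start is no earlier than mu's end (X.start >= t=66) AND its end is strictly before lambda's end (X.end < t=237).
alpha: start t=170 <= t=178? ✓; start t=170 >= t=66? ✓; end t=234 < t=237? ✓ → yes.
delta: start t=10 <= t=178? ✓; start t=10 >= t=66? ✗; end t=27 < t=237? ✓ → no.
epsilon: start t=70 <= t=178? ✓; start t=70 >= t=66? ✓; end t=135 < t=237? ✓ → yes.
eta: start t=73 <= t=178? ✓; start t=73 >= t=66? ✓; end t=113 < t=237? ✓ → yes.
iota: start t=81 <= t=178? ✓; start t=81 >= t=66? ✓; end t=183 < t=237? ✓ → yes.
zeta: start t=10 <= t=178? ✓; start t=10 >= t=66? ✗; end t=117 < t=237? ✓ → no.
Result: alpha, epsilon, eta, iota.

alpha, epsilon, eta, iota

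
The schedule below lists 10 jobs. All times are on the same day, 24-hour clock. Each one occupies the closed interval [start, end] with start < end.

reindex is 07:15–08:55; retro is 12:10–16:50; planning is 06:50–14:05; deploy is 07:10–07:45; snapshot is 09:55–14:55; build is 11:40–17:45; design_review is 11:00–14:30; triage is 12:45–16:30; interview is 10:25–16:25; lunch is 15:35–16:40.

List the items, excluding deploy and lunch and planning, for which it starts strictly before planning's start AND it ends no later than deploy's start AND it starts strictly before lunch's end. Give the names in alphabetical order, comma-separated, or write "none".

none

Conditions: its start is strictly before planning's start (X.start < 06:50) AND its end is no later than deploy's start (X.end <= 07:10) AND its start is strictly before lunch's end (X.start < 16:40).
build: start 11:40 < 06:50? ✗; end 17:45 <= 07:10? ✗; start 11:40 < 16:40? ✓ → no.
design_review: start 11:00 < 06:50? ✗; end 14:30 <= 07:10? ✗; start 11:00 < 16:40? ✓ → no.
interview: start 10:25 < 06:50? ✗; end 16:25 <= 07:10? ✗; start 10:25 < 16:40? ✓ → no.
reindex: start 07:15 < 06:50? ✗; end 08:55 <= 07:10? ✗; start 07:15 < 16:40? ✓ → no.
retro: start 12:10 < 06:50? ✗; end 16:50 <= 07:10? ✗; start 12:10 < 16:40? ✓ → no.
snapshot: start 09:55 < 06:50? ✗; end 14:55 <= 07:10? ✗; start 09:55 < 16:40? ✓ → no.
triage: start 12:45 < 06:50? ✗; end 16:30 <= 07:10? ✗; start 12:45 < 16:40? ✓ → no.
Result: none.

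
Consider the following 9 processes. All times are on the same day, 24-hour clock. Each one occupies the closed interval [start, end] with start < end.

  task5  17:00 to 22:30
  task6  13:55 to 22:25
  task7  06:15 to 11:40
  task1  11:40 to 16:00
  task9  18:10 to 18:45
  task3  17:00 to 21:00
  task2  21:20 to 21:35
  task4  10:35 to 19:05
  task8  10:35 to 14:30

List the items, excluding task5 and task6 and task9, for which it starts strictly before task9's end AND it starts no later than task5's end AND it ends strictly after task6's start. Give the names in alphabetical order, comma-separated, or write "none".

Conditions: its start is strictly before task9's end (X.start < 18:45) AND its start is no later than task5's end (X.start <= 22:30) AND its end is strictly after task6's start (X.end > 13:55).
task1: start 11:40 < 18:45? ✓; start 11:40 <= 22:30? ✓; end 16:00 > 13:55? ✓ → yes.
task2: start 21:20 < 18:45? ✗; start 21:20 <= 22:30? ✓; end 21:35 > 13:55? ✓ → no.
task3: start 17:00 < 18:45? ✓; start 17:00 <= 22:30? ✓; end 21:00 > 13:55? ✓ → yes.
task4: start 10:35 < 18:45? ✓; start 10:35 <= 22:30? ✓; end 19:05 > 13:55? ✓ → yes.
task7: start 06:15 < 18:45? ✓; start 06:15 <= 22:30? ✓; end 11:40 > 13:55? ✗ → no.
task8: start 10:35 < 18:45? ✓; start 10:35 <= 22:30? ✓; end 14:30 > 13:55? ✓ → yes.
Result: task1, task3, task4, task8.

task1, task3, task4, task8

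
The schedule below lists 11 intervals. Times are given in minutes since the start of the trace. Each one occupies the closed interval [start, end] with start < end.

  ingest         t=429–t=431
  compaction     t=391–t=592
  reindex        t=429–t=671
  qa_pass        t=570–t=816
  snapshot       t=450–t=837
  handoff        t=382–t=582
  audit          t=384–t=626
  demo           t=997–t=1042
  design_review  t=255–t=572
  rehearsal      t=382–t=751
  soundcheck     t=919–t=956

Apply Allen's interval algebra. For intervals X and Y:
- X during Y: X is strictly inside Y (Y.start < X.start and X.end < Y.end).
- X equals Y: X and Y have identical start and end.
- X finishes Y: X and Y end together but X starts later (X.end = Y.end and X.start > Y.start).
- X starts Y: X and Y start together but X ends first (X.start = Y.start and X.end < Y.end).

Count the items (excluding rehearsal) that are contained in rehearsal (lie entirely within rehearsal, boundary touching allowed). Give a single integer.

5

Target rehearsal = [t=382, t=751].
audit [t=384, t=626] → during → counts.
compaction [t=391, t=592] → during → counts.
demo [t=997, t=1042] → after → no.
design_review [t=255, t=572] → overlaps → no.
handoff [t=382, t=582] → starts → counts.
ingest [t=429, t=431] → during → counts.
qa_pass [t=570, t=816] → overlapped-by → no.
reindex [t=429, t=671] → during → counts.
snapshot [t=450, t=837] → overlapped-by → no.
soundcheck [t=919, t=956] → after → no.
Total: 5.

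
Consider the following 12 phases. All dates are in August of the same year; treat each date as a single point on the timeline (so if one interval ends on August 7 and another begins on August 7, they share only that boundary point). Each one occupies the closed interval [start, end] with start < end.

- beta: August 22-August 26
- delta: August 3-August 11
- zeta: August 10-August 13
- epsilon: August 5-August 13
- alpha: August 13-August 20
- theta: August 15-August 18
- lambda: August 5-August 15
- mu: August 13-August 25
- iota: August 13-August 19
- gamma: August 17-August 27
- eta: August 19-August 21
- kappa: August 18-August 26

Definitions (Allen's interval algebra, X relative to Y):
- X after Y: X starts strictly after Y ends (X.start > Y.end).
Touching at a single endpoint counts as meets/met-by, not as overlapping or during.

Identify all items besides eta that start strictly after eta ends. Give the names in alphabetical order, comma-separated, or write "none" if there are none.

beta

Target eta = [August 19, August 21].
alpha [August 13, August 20] → overlaps → no.
beta [August 22, August 26] → after → yes.
delta [August 3, August 11] → before → no.
epsilon [August 5, August 13] → before → no.
gamma [August 17, August 27] → contains → no.
iota [August 13, August 19] → meets → no.
kappa [August 18, August 26] → contains → no.
lambda [August 5, August 15] → before → no.
mu [August 13, August 25] → contains → no.
theta [August 15, August 18] → before → no.
zeta [August 10, August 13] → before → no.
Result: beta.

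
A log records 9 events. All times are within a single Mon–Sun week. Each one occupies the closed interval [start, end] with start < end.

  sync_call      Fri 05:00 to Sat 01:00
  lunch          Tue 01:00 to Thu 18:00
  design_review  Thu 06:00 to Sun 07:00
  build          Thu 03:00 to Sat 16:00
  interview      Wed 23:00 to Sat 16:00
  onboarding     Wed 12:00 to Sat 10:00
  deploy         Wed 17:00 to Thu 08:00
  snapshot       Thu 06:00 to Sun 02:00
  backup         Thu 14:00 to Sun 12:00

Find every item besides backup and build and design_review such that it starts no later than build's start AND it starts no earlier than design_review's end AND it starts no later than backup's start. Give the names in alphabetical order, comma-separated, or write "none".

Conditions: its start is no later than build's start (X.start <= Thu 03:00) AND its start is no earlier than design_review's end (X.start >= Sun 07:00) AND its start is no later than backup's start (X.start <= Thu 14:00).
deploy: start Wed 17:00 <= Thu 03:00? ✓; start Wed 17:00 >= Sun 07:00? ✗; start Wed 17:00 <= Thu 14:00? ✓ → no.
interview: start Wed 23:00 <= Thu 03:00? ✓; start Wed 23:00 >= Sun 07:00? ✗; start Wed 23:00 <= Thu 14:00? ✓ → no.
lunch: start Tue 01:00 <= Thu 03:00? ✓; start Tue 01:00 >= Sun 07:00? ✗; start Tue 01:00 <= Thu 14:00? ✓ → no.
onboarding: start Wed 12:00 <= Thu 03:00? ✓; start Wed 12:00 >= Sun 07:00? ✗; start Wed 12:00 <= Thu 14:00? ✓ → no.
snapshot: start Thu 06:00 <= Thu 03:00? ✗; start Thu 06:00 >= Sun 07:00? ✗; start Thu 06:00 <= Thu 14:00? ✓ → no.
sync_call: start Fri 05:00 <= Thu 03:00? ✗; start Fri 05:00 >= Sun 07:00? ✗; start Fri 05:00 <= Thu 14:00? ✗ → no.
Result: none.

none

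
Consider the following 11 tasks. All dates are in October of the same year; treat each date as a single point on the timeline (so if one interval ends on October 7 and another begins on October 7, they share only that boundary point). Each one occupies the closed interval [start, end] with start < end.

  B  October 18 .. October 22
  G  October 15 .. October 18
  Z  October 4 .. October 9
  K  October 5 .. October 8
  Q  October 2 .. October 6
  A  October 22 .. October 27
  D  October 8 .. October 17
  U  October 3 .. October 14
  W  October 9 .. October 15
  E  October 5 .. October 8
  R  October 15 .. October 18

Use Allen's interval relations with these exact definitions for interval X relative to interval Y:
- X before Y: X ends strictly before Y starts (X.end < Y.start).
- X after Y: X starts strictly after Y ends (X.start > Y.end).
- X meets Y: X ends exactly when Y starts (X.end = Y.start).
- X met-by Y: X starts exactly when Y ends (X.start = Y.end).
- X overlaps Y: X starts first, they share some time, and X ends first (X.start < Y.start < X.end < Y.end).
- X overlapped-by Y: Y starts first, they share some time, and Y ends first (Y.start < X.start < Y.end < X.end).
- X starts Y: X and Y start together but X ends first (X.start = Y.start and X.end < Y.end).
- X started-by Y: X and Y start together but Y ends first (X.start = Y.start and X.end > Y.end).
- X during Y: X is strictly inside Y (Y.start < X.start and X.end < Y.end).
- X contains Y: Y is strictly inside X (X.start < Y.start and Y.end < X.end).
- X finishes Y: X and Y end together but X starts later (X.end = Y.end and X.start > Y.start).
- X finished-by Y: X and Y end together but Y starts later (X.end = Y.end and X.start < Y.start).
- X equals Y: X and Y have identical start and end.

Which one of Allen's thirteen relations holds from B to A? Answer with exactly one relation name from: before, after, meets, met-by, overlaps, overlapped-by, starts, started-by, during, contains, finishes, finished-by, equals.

meets

B = [October 18, October 22]; A = [October 22, October 27].
Compare endpoints: B.start < A.start, B.start < A.end, B.end = A.start, B.end < A.end.
That pattern is 'meets'.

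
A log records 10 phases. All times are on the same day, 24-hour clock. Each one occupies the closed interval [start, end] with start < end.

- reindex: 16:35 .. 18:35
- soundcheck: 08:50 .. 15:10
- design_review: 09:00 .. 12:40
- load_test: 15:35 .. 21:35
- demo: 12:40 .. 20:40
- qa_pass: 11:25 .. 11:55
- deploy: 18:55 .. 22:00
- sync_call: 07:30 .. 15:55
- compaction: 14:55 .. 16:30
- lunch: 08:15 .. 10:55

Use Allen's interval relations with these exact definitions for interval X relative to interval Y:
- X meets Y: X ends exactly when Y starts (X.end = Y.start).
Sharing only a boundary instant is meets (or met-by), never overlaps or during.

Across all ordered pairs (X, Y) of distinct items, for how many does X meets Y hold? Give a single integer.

Checking all 90 ordered pairs for relation 'meets'; matching pairs in alphabetical order:
(design_review, demo): design_review meets demo ✓
Count: 1.

1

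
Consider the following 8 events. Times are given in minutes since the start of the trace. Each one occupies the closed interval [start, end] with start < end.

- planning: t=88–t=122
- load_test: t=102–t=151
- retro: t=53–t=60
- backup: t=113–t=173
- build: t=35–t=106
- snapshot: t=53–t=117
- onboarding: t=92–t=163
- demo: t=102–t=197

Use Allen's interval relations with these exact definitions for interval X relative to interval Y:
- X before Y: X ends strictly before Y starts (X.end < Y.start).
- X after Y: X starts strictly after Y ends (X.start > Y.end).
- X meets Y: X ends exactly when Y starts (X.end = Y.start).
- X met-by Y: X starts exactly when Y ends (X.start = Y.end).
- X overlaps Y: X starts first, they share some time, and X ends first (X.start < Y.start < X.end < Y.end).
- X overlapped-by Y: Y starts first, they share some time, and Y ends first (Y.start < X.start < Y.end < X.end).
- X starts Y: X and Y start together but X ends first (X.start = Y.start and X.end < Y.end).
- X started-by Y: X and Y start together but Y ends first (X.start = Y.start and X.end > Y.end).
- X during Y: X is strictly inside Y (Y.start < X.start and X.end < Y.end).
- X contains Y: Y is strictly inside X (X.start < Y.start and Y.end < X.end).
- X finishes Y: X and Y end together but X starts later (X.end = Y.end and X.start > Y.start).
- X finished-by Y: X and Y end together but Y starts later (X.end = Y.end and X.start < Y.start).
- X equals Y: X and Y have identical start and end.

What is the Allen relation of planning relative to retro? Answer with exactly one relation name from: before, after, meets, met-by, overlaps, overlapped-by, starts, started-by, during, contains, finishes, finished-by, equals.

planning = [t=88, t=122]; retro = [t=53, t=60].
Compare endpoints: planning.start > retro.start, planning.start > retro.end, planning.end > retro.start, planning.end > retro.end.
That pattern is 'after'.

after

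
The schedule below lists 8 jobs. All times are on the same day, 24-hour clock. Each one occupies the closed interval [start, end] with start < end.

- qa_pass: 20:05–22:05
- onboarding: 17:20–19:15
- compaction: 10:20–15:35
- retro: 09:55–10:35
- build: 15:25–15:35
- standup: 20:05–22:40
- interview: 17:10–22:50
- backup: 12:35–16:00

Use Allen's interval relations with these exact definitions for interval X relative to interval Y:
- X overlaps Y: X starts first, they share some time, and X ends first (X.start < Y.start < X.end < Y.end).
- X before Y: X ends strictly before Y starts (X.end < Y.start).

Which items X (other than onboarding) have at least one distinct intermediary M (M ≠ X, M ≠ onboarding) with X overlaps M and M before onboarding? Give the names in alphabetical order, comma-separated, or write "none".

Target onboarding = [17:20, 19:15].
Intermediaries M with M before onboarding: backup, build, compaction, retro.
Via backup — items with X overlaps backup: compaction.
Via build — items with X overlaps build: none.
Via compaction — items with X overlaps compaction: retro.
Via retro — items with X overlaps retro: none.
Union: compaction, retro.

compaction, retro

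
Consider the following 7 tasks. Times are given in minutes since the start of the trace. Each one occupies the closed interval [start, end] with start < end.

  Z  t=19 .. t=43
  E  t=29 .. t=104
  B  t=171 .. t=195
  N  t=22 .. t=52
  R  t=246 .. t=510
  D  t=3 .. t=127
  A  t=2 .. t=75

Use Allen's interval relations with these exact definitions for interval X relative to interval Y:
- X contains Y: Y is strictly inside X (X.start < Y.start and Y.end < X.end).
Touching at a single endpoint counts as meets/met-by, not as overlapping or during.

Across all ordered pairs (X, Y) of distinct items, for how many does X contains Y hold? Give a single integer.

5

Checking all 42 ordered pairs for relation 'contains'; matching pairs in alphabetical order:
(A, N): A contains N ✓
(A, Z): A contains Z ✓
(D, E): D contains E ✓
(D, N): D contains N ✓
(D, Z): D contains Z ✓
Count: 5.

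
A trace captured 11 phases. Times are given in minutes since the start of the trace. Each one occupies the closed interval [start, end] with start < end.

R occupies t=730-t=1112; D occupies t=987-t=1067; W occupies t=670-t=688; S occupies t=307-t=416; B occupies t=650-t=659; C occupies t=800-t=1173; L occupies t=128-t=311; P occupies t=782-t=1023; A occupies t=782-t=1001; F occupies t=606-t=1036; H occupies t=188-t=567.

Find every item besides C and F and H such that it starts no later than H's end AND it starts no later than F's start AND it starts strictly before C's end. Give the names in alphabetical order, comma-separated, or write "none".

L, S

Conditions: its start is no later than H's end (X.start <= t=567) AND its start is no later than F's start (X.start <= t=606) AND its start is strictly before C's end (X.start < t=1173).
A: start t=782 <= t=567? ✗; start t=782 <= t=606? ✗; start t=782 < t=1173? ✓ → no.
B: start t=650 <= t=567? ✗; start t=650 <= t=606? ✗; start t=650 < t=1173? ✓ → no.
D: start t=987 <= t=567? ✗; start t=987 <= t=606? ✗; start t=987 < t=1173? ✓ → no.
L: start t=128 <= t=567? ✓; start t=128 <= t=606? ✓; start t=128 < t=1173? ✓ → yes.
P: start t=782 <= t=567? ✗; start t=782 <= t=606? ✗; start t=782 < t=1173? ✓ → no.
R: start t=730 <= t=567? ✗; start t=730 <= t=606? ✗; start t=730 < t=1173? ✓ → no.
S: start t=307 <= t=567? ✓; start t=307 <= t=606? ✓; start t=307 < t=1173? ✓ → yes.
W: start t=670 <= t=567? ✗; start t=670 <= t=606? ✗; start t=670 < t=1173? ✓ → no.
Result: L, S.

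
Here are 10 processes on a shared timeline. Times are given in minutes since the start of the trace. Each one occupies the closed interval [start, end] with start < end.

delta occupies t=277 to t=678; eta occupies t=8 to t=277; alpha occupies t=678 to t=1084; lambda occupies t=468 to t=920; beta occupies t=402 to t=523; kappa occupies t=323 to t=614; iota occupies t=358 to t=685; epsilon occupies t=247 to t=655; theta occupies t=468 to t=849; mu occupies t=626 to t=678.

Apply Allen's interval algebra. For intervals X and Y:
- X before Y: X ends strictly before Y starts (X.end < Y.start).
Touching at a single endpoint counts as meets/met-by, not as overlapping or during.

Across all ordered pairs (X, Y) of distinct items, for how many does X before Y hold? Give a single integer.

Checking all 90 ordered pairs for relation 'before'; matching pairs in alphabetical order:
(beta, alpha): beta before alpha ✓
(beta, mu): beta before mu ✓
(epsilon, alpha): epsilon before alpha ✓
(eta, alpha): eta before alpha ✓
(eta, beta): eta before beta ✓
(eta, iota): eta before iota ✓
(eta, kappa): eta before kappa ✓
(eta, lambda): eta before lambda ✓
(eta, mu): eta before mu ✓
(eta, theta): eta before theta ✓
(kappa, alpha): kappa before alpha ✓
(kappa, mu): kappa before mu ✓
Count: 12.

12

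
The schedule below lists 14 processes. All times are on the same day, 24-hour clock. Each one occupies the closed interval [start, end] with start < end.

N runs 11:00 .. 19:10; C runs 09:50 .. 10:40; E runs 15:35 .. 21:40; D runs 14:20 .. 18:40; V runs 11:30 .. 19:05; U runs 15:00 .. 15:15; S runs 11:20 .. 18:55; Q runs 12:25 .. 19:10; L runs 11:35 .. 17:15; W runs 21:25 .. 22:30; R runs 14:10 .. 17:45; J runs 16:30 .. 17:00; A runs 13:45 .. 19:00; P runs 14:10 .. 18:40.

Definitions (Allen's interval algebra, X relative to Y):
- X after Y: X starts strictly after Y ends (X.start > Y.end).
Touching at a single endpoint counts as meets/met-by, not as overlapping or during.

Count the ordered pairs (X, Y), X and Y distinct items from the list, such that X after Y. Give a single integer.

Checking all 182 ordered pairs for relation 'after'; matching pairs in alphabetical order:
(A, C): A after C ✓
(D, C): D after C ✓
(E, C): E after C ✓
(E, U): E after U ✓
(J, C): J after C ✓
(J, U): J after U ✓
(L, C): L after C ✓
(N, C): N after C ✓
(P, C): P after C ✓
(Q, C): Q after C ✓
(R, C): R after C ✓
(S, C): S after C ✓
(U, C): U after C ✓
(V, C): V after C ✓
(W, A): W after A ✓
(W, C): W after C ✓
(W, D): W after D ✓
(W, J): W after J ✓
(W, L): W after L ✓
(W, N): W after N ✓
(W, P): W after P ✓
(W, Q): W after Q ✓
(W, R): W after R ✓
(W, S): W after S ✓
... plus 2 further pairs not listed.
Count: 26.

26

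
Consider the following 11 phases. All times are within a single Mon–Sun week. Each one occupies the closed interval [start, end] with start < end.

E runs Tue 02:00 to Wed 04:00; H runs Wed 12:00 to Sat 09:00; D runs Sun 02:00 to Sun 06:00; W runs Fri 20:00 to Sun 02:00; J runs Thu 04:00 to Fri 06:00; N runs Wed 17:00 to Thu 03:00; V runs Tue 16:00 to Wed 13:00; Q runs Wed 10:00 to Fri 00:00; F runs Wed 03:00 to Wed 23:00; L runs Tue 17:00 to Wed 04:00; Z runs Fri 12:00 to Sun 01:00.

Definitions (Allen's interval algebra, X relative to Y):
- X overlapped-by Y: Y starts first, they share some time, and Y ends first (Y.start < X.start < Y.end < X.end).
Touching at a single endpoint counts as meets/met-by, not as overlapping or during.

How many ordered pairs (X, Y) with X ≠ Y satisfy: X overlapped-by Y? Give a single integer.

Checking all 110 ordered pairs for relation 'overlapped-by'; matching pairs in alphabetical order:
(F, E): F overlapped-by E ✓
(F, L): F overlapped-by L ✓
(F, V): F overlapped-by V ✓
(H, F): H overlapped-by F ✓
(H, Q): H overlapped-by Q ✓
(H, V): H overlapped-by V ✓
(J, Q): J overlapped-by Q ✓
(N, F): N overlapped-by F ✓
(Q, F): Q overlapped-by F ✓
(Q, V): Q overlapped-by V ✓
(V, E): V overlapped-by E ✓
(W, H): W overlapped-by H ✓
(W, Z): W overlapped-by Z ✓
(Z, H): Z overlapped-by H ✓
Count: 14.

14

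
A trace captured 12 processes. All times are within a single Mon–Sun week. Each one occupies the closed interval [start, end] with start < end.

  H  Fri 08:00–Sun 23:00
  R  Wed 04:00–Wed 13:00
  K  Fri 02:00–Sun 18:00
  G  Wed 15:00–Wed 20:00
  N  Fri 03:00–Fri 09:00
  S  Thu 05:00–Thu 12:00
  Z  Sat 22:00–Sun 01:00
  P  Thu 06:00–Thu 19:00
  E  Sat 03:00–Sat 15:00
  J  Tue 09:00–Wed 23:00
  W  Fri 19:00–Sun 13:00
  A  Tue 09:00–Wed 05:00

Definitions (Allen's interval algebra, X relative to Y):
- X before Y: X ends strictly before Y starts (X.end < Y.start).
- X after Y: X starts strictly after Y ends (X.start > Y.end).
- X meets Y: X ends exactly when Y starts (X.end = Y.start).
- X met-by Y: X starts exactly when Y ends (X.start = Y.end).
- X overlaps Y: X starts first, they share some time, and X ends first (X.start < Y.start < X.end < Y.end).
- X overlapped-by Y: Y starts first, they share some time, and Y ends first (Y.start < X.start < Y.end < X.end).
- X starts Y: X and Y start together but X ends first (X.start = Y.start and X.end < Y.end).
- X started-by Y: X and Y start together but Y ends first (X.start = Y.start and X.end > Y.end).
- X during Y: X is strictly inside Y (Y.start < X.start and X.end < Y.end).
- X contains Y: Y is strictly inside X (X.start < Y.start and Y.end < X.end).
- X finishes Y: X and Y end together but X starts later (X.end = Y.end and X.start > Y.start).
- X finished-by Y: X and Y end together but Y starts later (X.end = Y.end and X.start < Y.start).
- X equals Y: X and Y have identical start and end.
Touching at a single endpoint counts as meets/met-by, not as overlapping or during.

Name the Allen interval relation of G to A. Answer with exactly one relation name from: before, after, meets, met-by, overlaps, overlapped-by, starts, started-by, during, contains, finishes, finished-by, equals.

after

G = [Wed 15:00, Wed 20:00]; A = [Tue 09:00, Wed 05:00].
Compare endpoints: G.start > A.start, G.start > A.end, G.end > A.start, G.end > A.end.
That pattern is 'after'.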